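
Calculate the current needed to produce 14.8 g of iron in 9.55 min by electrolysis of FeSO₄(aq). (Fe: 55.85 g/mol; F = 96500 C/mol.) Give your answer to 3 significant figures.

89.3 A

n(Fe) = 14.8 / 55.85 = 0.2650 mol
Fe²⁺ + 2e⁻ → Fe, so n(e⁻) = 2 × 0.2650 = 0.5300 mol
Q = 0.5300 × 96500 = 51150 C
I = Q / t = 51150 / 573 s = 89.3 A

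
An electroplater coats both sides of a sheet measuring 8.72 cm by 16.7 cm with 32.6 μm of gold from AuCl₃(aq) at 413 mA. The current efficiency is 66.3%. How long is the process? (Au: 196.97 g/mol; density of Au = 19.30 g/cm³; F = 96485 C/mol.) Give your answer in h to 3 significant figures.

27.3 h

Plated area = 2 × 8.72 × 16.7 = 291.2 cm²
Volume = 291.2 × 32.6×10⁻⁴ cm = 0.9493 cm³
m(Au) = 0.9493 × 19.30 = 18.32 g
n(Au) = 18.32 / 196.97 = 0.09301 mol; n(e⁻) = 3 × 0.09301 = 0.2790 mol
Q = 0.2790 × 96485 / 0.663 = 40600 C
t = 40600 / 0.413 = 98310 s = 27.3 h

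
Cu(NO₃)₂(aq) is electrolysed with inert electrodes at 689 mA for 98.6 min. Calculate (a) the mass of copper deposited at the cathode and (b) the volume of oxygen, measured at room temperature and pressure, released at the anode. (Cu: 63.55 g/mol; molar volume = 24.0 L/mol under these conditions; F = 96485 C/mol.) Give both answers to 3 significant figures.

Q = 0.689 × 5916 = 4076 C; n(e⁻) = 4076 / 96485 = 0.04224 mol
Cathode: Cu²⁺ + 2e⁻ → Cu → n(Cu) = 0.04224/2 = 0.02112 mol → 1.34 g
Anode: 2H₂O → O₂ + 4H⁺ + 4e⁻ → n(O₂) = 0.04224/4 = 0.01056 mol → 0.253 L

1.34 g Cu; 0.253 L O₂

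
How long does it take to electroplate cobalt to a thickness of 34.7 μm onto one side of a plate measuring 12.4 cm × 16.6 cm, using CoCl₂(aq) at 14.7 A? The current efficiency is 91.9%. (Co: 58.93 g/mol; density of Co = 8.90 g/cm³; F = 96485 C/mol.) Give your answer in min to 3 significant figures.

25.7 min

Plated area = 12.4 × 16.6 = 205.8 cm²
Volume = 205.8 × 34.7×10⁻⁴ cm = 0.7141 cm³
m(Co) = 0.7141 × 8.90 = 6.355 g
n(Co) = 6.355 / 58.93 = 0.1078 mol; n(e⁻) = 2 × 0.1078 = 0.2156 mol
Q = 0.2156 × 96485 / 0.919 = 22640 C
t = 22640 / 14.7 = 1540 s = 25.7 min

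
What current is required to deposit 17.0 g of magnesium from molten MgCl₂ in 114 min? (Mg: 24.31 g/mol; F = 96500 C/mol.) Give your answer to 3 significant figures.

n(Mg) = 17.0 / 24.31 = 0.6993 mol
Mg²⁺ + 2e⁻ → Mg, so n(e⁻) = 2 × 0.6993 = 1.399 mol
Q = 1.399 × 96500 = 1.350×10^5 C
I = Q / t = 1.350×10^5 / 6840 s = 19.7 A

19.7 A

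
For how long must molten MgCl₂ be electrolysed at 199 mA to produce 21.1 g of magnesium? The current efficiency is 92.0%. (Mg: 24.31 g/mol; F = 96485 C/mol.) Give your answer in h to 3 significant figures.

254 h

n(Mg) = 21.1 / 24.31 = 0.8680 mol
Mg²⁺ + 2e⁻ → Mg, so n(e⁻) = 2 × 0.8680 = 1.736 mol
Q = 1.736 × 96485 / 0.920 = 1.821×10^5 C
t = Q / I = 1.821×10^5 / 0.199 = 9.151×10^5 s = 254 h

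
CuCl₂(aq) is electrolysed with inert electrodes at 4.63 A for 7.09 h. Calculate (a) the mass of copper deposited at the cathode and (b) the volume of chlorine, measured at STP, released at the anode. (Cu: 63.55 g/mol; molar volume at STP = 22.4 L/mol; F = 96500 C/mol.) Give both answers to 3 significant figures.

38.9 g Cu; 13.7 L Cl₂

Q = 4.63 × 25524 = 1.182×10^5 C; n(e⁻) = 1.182×10^5 / 96500 = 1.225 mol
Cathode: Cu²⁺ + 2e⁻ → Cu → n(Cu) = 1.225/2 = 0.6125 mol → 38.9 g
Anode: 2Cl⁻ → Cl₂ + 2e⁻ → n(Cl₂) = 1.225/2 = 0.6125 mol → 13.7 L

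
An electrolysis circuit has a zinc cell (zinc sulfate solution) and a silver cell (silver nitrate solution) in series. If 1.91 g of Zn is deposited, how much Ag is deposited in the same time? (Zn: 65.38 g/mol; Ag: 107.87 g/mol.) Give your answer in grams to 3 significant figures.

6.30 g

n(Zn) = 1.91 / 65.38 = 0.02921 mol
Zn²⁺ + 2e⁻ → Zn, so n(e⁻) = 2 × 0.02921 = 0.05842 mol
Same current for the same time ⇒ same n(e⁻) = 0.05842 mol in both cells.
Ag⁺ + e⁻ → Ag, so n(Ag) = 0.05842 mol
m(Ag) = 0.05842 × 107.87 = 6.30 g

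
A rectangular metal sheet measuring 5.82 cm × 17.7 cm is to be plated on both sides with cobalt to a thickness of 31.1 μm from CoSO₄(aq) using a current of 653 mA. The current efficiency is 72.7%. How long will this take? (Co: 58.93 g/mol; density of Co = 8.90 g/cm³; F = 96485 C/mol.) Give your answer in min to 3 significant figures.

Plated area = 2 × 5.82 × 17.7 = 206.0 cm²
Volume = 206.0 × 31.1×10⁻⁴ cm = 0.6407 cm³
m(Co) = 0.6407 × 8.90 = 5.702 g
n(Co) = 5.702 / 58.93 = 0.09676 mol; n(e⁻) = 2 × 0.09676 = 0.1935 mol
Q = 0.1935 × 96485 / 0.727 = 25680 C
t = 25680 / 0.653 = 39330 s = 656 min

656 min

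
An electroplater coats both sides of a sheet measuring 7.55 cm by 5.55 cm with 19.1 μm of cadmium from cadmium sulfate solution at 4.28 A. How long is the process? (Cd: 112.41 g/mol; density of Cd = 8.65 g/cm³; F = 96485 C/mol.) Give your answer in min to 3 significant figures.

Plated area = 2 × 7.55 × 5.55 = 83.81 cm²
Volume = 83.81 × 19.1×10⁻⁴ cm = 0.1601 cm³
m(Cd) = 0.1601 × 8.65 = 1.385 g
n(Cd) = 1.385 / 112.41 = 0.01232 mol; n(e⁻) = 2 × 0.01232 = 0.02464 mol
Q = 0.02464 × 96485 = 2377 C
t = 2377 / 4.28 = 555.4 s = 9.26 min

9.26 min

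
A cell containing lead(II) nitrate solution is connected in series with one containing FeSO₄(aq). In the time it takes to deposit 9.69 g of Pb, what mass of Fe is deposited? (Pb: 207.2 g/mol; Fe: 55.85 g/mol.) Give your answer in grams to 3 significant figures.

n(Pb) = 9.69 / 207.2 = 0.04677 mol
Pb²⁺ + 2e⁻ → Pb, so n(e⁻) = 2 × 0.04677 = 0.09354 mol
Since the cells are in series, n(e⁻) in the Fe cell is also 0.09354 mol.
Fe²⁺ + 2e⁻ → Fe, so n(Fe) = 0.09354 / 2 = 0.04677 mol
m(Fe) = 0.04677 × 55.85 = 2.61 g

2.61 g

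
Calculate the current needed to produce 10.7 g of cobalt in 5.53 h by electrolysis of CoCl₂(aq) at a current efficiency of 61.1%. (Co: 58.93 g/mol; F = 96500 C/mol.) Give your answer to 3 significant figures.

2.88 A

n(Co) = 10.7 / 58.93 = 0.1816 mol
Co²⁺ + 2e⁻ → Co, so n(e⁻) = 2 × 0.1816 = 0.3632 mol
Q = 0.3632 × 96500 / 0.611 = 57360 C
I = Q / t = 57360 / 19908 s = 2.88 A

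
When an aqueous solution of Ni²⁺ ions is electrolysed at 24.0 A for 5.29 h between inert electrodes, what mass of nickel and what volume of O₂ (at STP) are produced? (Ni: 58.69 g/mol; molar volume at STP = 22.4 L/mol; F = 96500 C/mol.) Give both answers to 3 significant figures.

139 g Ni; 26.5 L O₂

Q = 24.0 × 19044 = 4.571×10^5 C; n(e⁻) = 4.571×10^5 / 96500 = 4.737 mol
Cathode: Ni²⁺ + 2e⁻ → Ni → n(Ni) = 4.737/2 = 2.369 mol → 139 g
Anode: 2H₂O → O₂ + 4H⁺ + 4e⁻ → n(O₂) = 4.737/4 = 1.184 mol → 26.5 L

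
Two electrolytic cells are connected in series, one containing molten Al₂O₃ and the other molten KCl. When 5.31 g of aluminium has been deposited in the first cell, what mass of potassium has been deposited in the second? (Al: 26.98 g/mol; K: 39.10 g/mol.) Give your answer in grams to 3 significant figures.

23.1 g

n(Al) = 5.31 / 26.98 = 0.1968 mol
Al³⁺ + 3e⁻ → Al, so n(e⁻) = 3 × 0.1968 = 0.5904 mol
The cells are in series, so the same charge (and hence the same n(e⁻) = 0.5904 mol) passes through both.
K⁺ + e⁻ → K, so n(K) = 0.5904 mol
m(K) = 0.5904 × 39.10 = 23.1 g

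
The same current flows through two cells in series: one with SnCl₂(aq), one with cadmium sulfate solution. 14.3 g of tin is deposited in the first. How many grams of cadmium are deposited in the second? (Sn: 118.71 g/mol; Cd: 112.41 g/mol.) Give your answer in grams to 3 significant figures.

n(Sn) = 14.3 / 118.71 = 0.1205 mol
Sn²⁺ + 2e⁻ → Sn, so n(e⁻) = 2 × 0.1205 = 0.2410 mol
In series, the same 0.2410 mol of electrons flows through the second cell.
Cd²⁺ + 2e⁻ → Cd, so n(Cd) = 0.2410 / 2 = 0.1205 mol
m(Cd) = 0.1205 × 112.41 = 13.5 g

13.5 g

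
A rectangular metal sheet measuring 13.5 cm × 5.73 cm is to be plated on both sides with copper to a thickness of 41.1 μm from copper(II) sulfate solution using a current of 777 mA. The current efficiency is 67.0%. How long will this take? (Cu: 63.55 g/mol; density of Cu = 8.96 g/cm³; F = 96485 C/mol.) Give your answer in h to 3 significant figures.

Plated area = 2 × 13.5 × 5.73 = 154.7 cm²
Volume = 154.7 × 41.1×10⁻⁴ cm = 0.6358 cm³
m(Cu) = 0.6358 × 8.96 = 5.697 g
n(Cu) = 5.697 / 63.55 = 0.08965 mol; n(e⁻) = 2 × 0.08965 = 0.1793 mol
Q = 0.1793 × 96485 / 0.670 = 25820 C
t = 25820 / 0.777 = 33230 s = 9.23 h

9.23 h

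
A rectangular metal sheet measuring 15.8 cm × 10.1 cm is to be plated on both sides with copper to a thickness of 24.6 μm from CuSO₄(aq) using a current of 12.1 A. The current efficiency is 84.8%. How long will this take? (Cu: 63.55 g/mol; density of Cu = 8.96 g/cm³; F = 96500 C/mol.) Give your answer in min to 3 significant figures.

Plated area = 2 × 15.8 × 10.1 = 319.2 cm²
Volume = 319.2 × 24.6×10⁻⁴ cm = 0.7852 cm³
m(Cu) = 0.7852 × 8.96 = 7.035 g
n(Cu) = 7.035 / 63.55 = 0.1107 mol; n(e⁻) = 2 × 0.1107 = 0.2214 mol
Q = 0.2214 × 96500 / 0.848 = 25190 C
t = 25190 / 12.1 = 2082 s = 34.7 min

34.7 min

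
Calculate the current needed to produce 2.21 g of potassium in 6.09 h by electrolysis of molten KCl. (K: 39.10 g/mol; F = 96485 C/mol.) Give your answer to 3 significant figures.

0.249 A

n(K) = 2.21 / 39.10 = 0.05652 mol
K⁺ + e⁻ → K, so n(e⁻) = 0.05652 mol
Q = 0.05652 × 96485 = 5453 C
I = Q / t = 5453 / 21924 s = 0.249 A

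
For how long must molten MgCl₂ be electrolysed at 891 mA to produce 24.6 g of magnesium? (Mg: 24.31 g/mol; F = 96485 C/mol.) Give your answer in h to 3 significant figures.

n(Mg) = 24.6 / 24.31 = 1.012 mol
Mg²⁺ + 2e⁻ → Mg, so n(e⁻) = 2 × 1.012 = 2.024 mol
Q = 2.024 × 96485 = 1.953×10^5 C
t = Q / I = 1.953×10^5 / 0.891 = 2.192×10^5 s = 60.9 h

60.9 h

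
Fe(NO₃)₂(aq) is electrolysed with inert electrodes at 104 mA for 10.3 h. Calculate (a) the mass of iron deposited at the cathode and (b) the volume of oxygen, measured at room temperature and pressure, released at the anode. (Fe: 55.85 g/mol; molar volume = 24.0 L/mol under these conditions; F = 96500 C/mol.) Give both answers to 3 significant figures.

Q = 0.104 × 37080 = 3856 C; n(e⁻) = 3856 / 96500 = 0.03996 mol
Cathode: Fe²⁺ + 2e⁻ → Fe → n(Fe) = 0.03996/2 = 0.01998 mol → 1.12 g
Anode: 2H₂O → O₂ + 4H⁺ + 4e⁻ → n(O₂) = 0.03996/4 = 0.009990 mol → 0.240 L

1.12 g Fe; 0.240 L O₂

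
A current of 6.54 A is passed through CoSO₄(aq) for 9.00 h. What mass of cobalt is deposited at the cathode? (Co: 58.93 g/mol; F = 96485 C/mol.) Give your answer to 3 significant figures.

64.7 g

Q = It = 6.54 × 32400 = 2.119×10^5 C
Moles of electrons = 2.119×10^5 / 96485 = 2.196 mol
Co²⁺ + 2e⁻ → Co, so n(Co) = 2.196 / 2 = 1.098 mol
m = 1.098 × 58.93 = 64.7 g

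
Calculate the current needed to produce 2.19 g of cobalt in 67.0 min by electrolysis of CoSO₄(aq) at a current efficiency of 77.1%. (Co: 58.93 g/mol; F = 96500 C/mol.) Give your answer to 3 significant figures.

2.31 A

n(Co) = 2.19 / 58.93 = 0.03716 mol
Co²⁺ + 2e⁻ → Co, so n(e⁻) = 2 × 0.03716 = 0.07432 mol
Q = 0.07432 × 96500 / 0.771 = 9302 C
I = Q / t = 9302 / 4020 s = 2.31 A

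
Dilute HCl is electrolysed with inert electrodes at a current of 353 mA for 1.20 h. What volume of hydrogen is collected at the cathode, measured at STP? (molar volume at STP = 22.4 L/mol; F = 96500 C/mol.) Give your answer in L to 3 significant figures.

0.177 L

Q = 0.353 A × 4320 s = 1525 C
n(e⁻) = 1525 / 96500 = 0.01580 mol
2H⁺ + 2e⁻ → H₂, so n(H₂) = 0.01580 / 2 = 0.007900 mol
V = 0.007900 × 22.4 = 0.1770 L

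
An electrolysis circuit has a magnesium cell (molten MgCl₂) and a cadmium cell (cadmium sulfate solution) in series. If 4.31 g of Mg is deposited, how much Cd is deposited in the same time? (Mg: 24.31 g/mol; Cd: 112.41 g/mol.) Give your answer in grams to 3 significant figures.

19.9 g

n(Mg) = 4.31 / 24.31 = 0.1773 mol
Mg²⁺ + 2e⁻ → Mg, so n(e⁻) = 2 × 0.1773 = 0.3546 mol
In series, the same 0.3546 mol of electrons flows through the second cell.
Cd²⁺ + 2e⁻ → Cd, so n(Cd) = 0.3546 / 2 = 0.1773 mol
m(Cd) = 0.1773 × 112.41 = 19.9 g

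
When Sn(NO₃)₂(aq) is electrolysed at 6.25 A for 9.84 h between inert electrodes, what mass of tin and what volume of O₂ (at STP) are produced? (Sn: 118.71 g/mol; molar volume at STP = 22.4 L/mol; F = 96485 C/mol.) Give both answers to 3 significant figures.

136 g Sn; 12.9 L O₂

Q = 6.25 × 35424 = 2.214×10^5 C; n(e⁻) = 2.214×10^5 / 96485 = 2.295 mol
Cathode: Sn²⁺ + 2e⁻ → Sn → n(Sn) = 2.295/2 = 1.148 mol → 136 g
Anode: 2H₂O → O₂ + 4H⁺ + 4e⁻ → n(O₂) = 2.295/4 = 0.5738 mol → 12.9 L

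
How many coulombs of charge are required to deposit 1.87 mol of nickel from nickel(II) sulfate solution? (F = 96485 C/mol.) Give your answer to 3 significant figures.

Ni²⁺ + 2e⁻ → Ni, so n(e⁻) = 2 × 1.87 = 3.740 mol
Q = 3.740 × 96485 = 3.609×10^5 C

3.61×10^5 C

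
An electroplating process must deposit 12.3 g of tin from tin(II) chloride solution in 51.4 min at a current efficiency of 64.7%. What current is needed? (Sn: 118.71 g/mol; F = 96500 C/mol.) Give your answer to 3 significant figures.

10.0 A

n(Sn) = 12.3 / 118.71 = 0.1036 mol
Sn²⁺ + 2e⁻ → Sn, so n(e⁻) = 2 × 0.1036 = 0.2072 mol
Q = 0.2072 × 96500 / 0.647 = 30900 C
I = Q / t = 30900 / 3084 s = 10.0 A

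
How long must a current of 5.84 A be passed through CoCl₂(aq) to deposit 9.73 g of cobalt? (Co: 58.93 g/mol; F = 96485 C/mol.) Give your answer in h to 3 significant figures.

1.52 h

n(Co) = 9.73 / 58.93 = 0.1651 mol
Co²⁺ + 2e⁻ → Co, so n(e⁻) = 2 × 0.1651 = 0.3302 mol
Q = 0.3302 × 96485 = 31860 C
t = Q / I = 31860 / 5.84 = 5455 s = 1.52 h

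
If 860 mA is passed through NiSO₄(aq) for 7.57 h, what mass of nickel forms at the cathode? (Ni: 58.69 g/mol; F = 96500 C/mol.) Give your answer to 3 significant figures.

Charge passed = 0.860 × 27252 = 23440 C
Moles of electrons = 23440 / 96500 = 0.2429 mol
Ni²⁺ + 2e⁻ → Ni, so n(Ni) = 0.2429 / 2 = 0.1215 mol
m = 0.1215 × 58.69 = 7.13 g

7.13 g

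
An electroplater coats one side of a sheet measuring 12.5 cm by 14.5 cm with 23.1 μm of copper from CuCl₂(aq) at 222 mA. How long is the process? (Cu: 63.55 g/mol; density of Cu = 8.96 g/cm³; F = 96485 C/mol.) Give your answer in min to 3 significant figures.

855 min

Plated area = 12.5 × 14.5 = 181.3 cm²
Volume = 181.3 × 23.1×10⁻⁴ cm = 0.4188 cm³
m(Cu) = 0.4188 × 8.96 = 3.752 g
n(Cu) = 3.752 / 63.55 = 0.05904 mol; n(e⁻) = 2 × 0.05904 = 0.1181 mol
Q = 0.1181 × 96485 = 11390 C
t = 11390 / 0.222 = 51310 s = 855 min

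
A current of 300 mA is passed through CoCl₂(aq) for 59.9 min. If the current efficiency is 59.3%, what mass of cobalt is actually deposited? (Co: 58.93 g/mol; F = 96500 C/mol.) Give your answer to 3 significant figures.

Q = 0.300 × 3594 = 1078 C
n(e⁻) = 1078 / 96500 = 0.01117 mol
Co²⁺ + 2e⁻ → Co, so theoretical m(Co) = 0.005585 × 58.93 = 0.3291 g
Actual mass = 59.3% × 0.3291 = 0.195 g

0.195 g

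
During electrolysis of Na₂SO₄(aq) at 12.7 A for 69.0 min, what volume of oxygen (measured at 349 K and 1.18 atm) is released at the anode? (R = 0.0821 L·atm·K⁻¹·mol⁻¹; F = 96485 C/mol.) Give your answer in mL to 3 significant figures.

Q = 12.7 A × 4140 s = 52580 C
n(e⁻) = Q/F = 52580/96485 = 0.5450 mol
2H₂O → O₂ + 4H⁺ + 4e⁻, so n(O₂) = 0.5450 / 4 = 0.1363 mol
V = nRT/P = 0.1363 × 0.0821 × 349 / 1.18 = 3.310 L
= 3310 mL

3310 mL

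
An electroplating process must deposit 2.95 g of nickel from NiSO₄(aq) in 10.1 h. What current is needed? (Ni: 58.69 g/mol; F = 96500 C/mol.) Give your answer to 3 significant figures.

n(Ni) = 2.95 / 58.69 = 0.05026 mol
Ni²⁺ + 2e⁻ → Ni, so n(e⁻) = 2 × 0.05026 = 0.1005 mol
Q = 0.1005 × 96500 = 9698 C
I = Q / t = 9698 / 36360 s = 0.267 A

0.267 A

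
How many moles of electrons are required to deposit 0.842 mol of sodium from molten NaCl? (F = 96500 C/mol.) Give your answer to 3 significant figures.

0.842 mol

Na⁺ + e⁻ → Na, so n(e⁻) = 1 × 0.842 = 0.8420 mol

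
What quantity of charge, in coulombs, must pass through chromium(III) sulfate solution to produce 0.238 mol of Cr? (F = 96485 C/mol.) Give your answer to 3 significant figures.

Cr³⁺ + 3e⁻ → Cr, so n(e⁻) = 3 × 0.238 = 0.7140 mol
Q = 0.7140 × 96485 = 68890 C

68900 C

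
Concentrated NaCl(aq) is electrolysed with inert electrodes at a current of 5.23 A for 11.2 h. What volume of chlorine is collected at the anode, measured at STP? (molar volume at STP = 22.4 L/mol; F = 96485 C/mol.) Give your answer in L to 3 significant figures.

Q = It = 5.23 × 40320 = 2.109×10^5 C
Moles of electrons = 2.109×10^5 / 96485 = 2.186 mol
2Cl⁻ → Cl₂ + 2e⁻, so n(Cl₂) = 2.186 / 2 = 1.093 mol
V = 1.093 × 22.4 = 24.48 L

24.5 L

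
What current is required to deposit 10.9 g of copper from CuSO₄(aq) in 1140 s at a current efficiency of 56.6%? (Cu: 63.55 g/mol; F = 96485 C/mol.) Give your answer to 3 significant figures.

51.3 A

n(Cu) = 10.9 / 63.55 = 0.1715 mol
Cu²⁺ + 2e⁻ → Cu, so n(e⁻) = 2 × 0.1715 = 0.3430 mol
Q = 0.3430 × 96485 / 0.566 = 58470 C
I = Q / t = 58470 / 1140 s = 51.3 A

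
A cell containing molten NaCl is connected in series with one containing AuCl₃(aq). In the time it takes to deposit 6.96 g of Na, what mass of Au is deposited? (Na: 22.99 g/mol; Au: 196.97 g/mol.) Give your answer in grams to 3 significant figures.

19.9 g

n(Na) = 6.96 / 22.99 = 0.3027 mol
Na⁺ + e⁻ → Na, so n(e⁻) = 0.3027 mol
In series, the same 0.3027 mol of electrons flows through the second cell.
Au³⁺ + 3e⁻ → Au, so n(Au) = 0.3027 / 3 = 0.1009 mol
m(Au) = 0.1009 × 196.97 = 19.9 g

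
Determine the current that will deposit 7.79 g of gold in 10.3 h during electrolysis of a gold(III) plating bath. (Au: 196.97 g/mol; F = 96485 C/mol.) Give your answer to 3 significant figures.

0.309 A

n(Au) = 7.79 / 196.97 = 0.03955 mol
Au³⁺ + 3e⁻ → Au, so n(e⁻) = 3 × 0.03955 = 0.1187 mol
Q = 0.1187 × 96485 = 11450 C
I = Q / t = 11450 / 37080 s = 0.309 A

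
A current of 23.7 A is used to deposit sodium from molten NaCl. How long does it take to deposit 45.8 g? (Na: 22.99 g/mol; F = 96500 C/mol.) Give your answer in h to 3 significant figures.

n(Na) = 45.8 / 22.99 = 1.992 mol
Na⁺ + e⁻ → Na, so n(e⁻) = 1.992 mol
Q = 1.992 × 96500 = 1.922×10^5 C
t = Q / I = 1.922×10^5 / 23.7 = 8110 s = 2.25 h

2.25 h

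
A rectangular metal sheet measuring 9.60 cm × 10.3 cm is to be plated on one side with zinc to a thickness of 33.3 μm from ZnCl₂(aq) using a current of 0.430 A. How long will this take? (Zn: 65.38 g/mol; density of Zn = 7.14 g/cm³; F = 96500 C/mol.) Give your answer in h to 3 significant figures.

4.48 h

Plated area = 9.60 × 10.3 = 98.88 cm²
Volume = 98.88 × 33.3×10⁻⁴ cm = 0.3293 cm³
m(Zn) = 0.3293 × 7.14 = 2.351 g
n(Zn) = 2.351 / 65.38 = 0.03596 mol; n(e⁻) = 2 × 0.03596 = 0.07192 mol
Q = 0.07192 × 96500 = 6940 C
t = 6940 / 0.430 = 16140 s = 4.48 h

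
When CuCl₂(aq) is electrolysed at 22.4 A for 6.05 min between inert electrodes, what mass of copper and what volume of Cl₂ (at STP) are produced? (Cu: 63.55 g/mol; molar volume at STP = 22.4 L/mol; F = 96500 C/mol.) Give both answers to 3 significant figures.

2.68 g Cu; 0.944 L Cl₂

Q = 22.4 × 363 = 8131 C; n(e⁻) = 8131 / 96500 = 0.08426 mol
Cathode: Cu²⁺ + 2e⁻ → Cu → n(Cu) = 0.08426/2 = 0.04213 mol → 2.68 g
Anode: 2Cl⁻ → Cl₂ + 2e⁻ → n(Cl₂) = 0.08426/2 = 0.04213 mol → 0.944 L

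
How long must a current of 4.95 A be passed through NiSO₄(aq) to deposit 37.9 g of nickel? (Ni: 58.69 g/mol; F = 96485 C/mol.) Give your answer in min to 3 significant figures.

420 min

n(Ni) = 37.9 / 58.69 = 0.6458 mol
Ni²⁺ + 2e⁻ → Ni, so n(e⁻) = 2 × 0.6458 = 1.292 mol
Q = 1.292 × 96485 = 1.247×10^5 C
t = Q / I = 1.247×10^5 / 4.95 = 25190 s = 420 min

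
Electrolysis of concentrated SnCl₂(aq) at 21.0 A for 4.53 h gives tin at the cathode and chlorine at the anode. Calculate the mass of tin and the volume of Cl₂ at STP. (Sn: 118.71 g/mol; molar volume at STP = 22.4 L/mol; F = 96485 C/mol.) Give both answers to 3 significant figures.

Q = 21.0 × 16308 = 3.425×10^5 C; n(e⁻) = 3.425×10^5 / 96485 = 3.550 mol
Cathode: Sn²⁺ + 2e⁻ → Sn → n(Sn) = 3.550/2 = 1.775 mol → 211 g
Anode: 2Cl⁻ → Cl₂ + 2e⁻ → n(Cl₂) = 3.550/2 = 1.775 mol → 39.8 L

211 g Sn; 39.8 L Cl₂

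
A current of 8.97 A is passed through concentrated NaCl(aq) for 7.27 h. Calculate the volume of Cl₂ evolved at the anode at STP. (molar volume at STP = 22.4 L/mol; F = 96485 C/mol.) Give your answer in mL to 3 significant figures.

27300 mL

Q = It = 8.97 × 26172 = 2.348×10^5 C
n(e⁻) = 2.348×10^5 / 96485 = 2.434 mol
2Cl⁻ → Cl₂ + 2e⁻, so n(Cl₂) = 2.434 / 2 = 1.217 mol
V = 1.217 × 22.4 = 27.26 L
= 27300 mL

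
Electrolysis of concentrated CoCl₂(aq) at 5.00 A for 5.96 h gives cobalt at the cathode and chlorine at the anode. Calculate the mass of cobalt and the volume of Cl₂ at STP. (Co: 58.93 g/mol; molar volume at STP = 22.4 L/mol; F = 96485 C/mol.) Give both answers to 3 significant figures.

32.8 g Co; 12.5 L Cl₂

Q = 5.00 × 21456 = 1.073×10^5 C; n(e⁻) = 1.073×10^5 / 96485 = 1.112 mol
Cathode: Co²⁺ + 2e⁻ → Co → n(Co) = 1.112/2 = 0.5560 mol → 32.8 g
Anode: 2Cl⁻ → Cl₂ + 2e⁻ → n(Cl₂) = 1.112/2 = 0.5560 mol → 12.5 L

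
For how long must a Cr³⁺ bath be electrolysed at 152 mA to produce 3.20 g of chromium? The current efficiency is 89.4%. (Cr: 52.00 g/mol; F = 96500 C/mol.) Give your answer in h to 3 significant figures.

n(Cr) = 3.20 / 52.00 = 0.06154 mol
Cr³⁺ + 3e⁻ → Cr, so n(e⁻) = 3 × 0.06154 = 0.1846 mol
Q = 0.1846 × 96500 / 0.894 = 19930 C
t = Q / I = 19930 / 0.152 = 1.311×10^5 s = 36.4 h

36.4 h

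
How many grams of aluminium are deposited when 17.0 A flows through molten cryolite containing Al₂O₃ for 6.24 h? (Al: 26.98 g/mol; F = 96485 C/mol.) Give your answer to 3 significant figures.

Q = It = 17.0 × 22464 = 3.819×10^5 C
n(e⁻) = Q/F = 3.819×10^5/96485 = 3.958 mol
Al³⁺ + 3e⁻ → Al, so n(Al) = 3.958 / 3 = 1.319 mol
m = 1.319 × 26.98 = 35.6 g

35.6 g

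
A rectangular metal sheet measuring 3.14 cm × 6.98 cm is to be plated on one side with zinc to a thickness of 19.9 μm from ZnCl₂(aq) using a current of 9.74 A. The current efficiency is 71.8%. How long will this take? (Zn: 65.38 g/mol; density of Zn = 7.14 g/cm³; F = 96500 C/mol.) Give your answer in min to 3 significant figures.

2.19 min

Plated area = 3.14 × 6.98 = 21.92 cm²
Volume = 21.92 × 19.9×10⁻⁴ cm = 0.04362 cm³
m(Zn) = 0.04362 × 7.14 = 0.3114 g
n(Zn) = 0.3114 / 65.38 = 0.004763 mol; n(e⁻) = 2 × 0.004763 = 0.009526 mol
Q = 0.009526 × 96500 / 0.718 = 1280 C
t = 1280 / 9.74 = 131.4 s = 2.19 min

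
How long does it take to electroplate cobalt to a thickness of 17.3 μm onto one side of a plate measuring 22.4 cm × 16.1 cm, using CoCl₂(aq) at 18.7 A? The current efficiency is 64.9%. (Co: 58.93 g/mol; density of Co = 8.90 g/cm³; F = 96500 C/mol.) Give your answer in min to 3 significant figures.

25.0 min

Plated area = 22.4 × 16.1 = 360.6 cm²
Volume = 360.6 × 17.3×10⁻⁴ cm = 0.6238 cm³
m(Co) = 0.6238 × 8.90 = 5.552 g
n(Co) = 5.552 / 58.93 = 0.09421 mol; n(e⁻) = 2 × 0.09421 = 0.1884 mol
Q = 0.1884 × 96500 / 0.649 = 28010 C
t = 28010 / 18.7 = 1498 s = 25.0 min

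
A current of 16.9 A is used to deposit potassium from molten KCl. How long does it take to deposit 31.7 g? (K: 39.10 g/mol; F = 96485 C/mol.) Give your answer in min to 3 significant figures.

n(K) = 31.7 / 39.10 = 0.8107 mol
K⁺ + e⁻ → K, so n(e⁻) = 0.8107 mol
Q = 0.8107 × 96485 = 78220 C
t = Q / I = 78220 / 16.9 = 4628 s = 77.1 min

77.1 min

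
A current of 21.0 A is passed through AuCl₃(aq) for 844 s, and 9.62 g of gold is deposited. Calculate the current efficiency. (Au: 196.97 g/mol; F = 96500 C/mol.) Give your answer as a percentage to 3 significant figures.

Q = 21.0 × 844 = 17720 C
n(e⁻) = 17720 / 96500 = 0.1836 mol
Au³⁺ + 3e⁻ → Au, so theoretical n(Au) = 0.06120 mol → 12.05 g
Efficiency = 9.62 / 12.05 = 0.7983 = 79.8%

79.8%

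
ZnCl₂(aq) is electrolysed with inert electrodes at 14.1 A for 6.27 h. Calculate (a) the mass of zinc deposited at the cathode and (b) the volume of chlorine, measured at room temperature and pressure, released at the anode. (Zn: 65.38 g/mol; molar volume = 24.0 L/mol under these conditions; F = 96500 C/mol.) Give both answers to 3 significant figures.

Q = 14.1 × 22572 = 3.183×10^5 C; n(e⁻) = 3.183×10^5 / 96500 = 3.298 mol
Cathode: Zn²⁺ + 2e⁻ → Zn → n(Zn) = 3.298/2 = 1.649 mol → 108 g
Anode: 2Cl⁻ → Cl₂ + 2e⁻ → n(Cl₂) = 3.298/2 = 1.649 mol → 39.6 L

108 g Zn; 39.6 L Cl₂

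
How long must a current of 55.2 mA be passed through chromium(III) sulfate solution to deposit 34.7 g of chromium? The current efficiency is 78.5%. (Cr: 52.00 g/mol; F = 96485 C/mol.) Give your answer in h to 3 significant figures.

1240 h

n(Cr) = 34.7 / 52.00 = 0.6673 mol
Cr³⁺ + 3e⁻ → Cr, so n(e⁻) = 3 × 0.6673 = 2.002 mol
Q = 2.002 × 96485 / 0.785 = 2.461×10^5 C
t = Q / I = 2.461×10^5 / 0.0552 = 4.458×10^6 s = 1240 h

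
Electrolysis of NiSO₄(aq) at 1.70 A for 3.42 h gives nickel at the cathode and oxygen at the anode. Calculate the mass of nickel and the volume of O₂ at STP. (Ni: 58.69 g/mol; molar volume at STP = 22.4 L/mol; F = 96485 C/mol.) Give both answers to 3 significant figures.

Q = 1.70 × 12312 = 20930 C; n(e⁻) = 20930 / 96485 = 0.2169 mol
Cathode: Ni²⁺ + 2e⁻ → Ni → n(Ni) = 0.2169/2 = 0.1085 mol → 6.37 g
Anode: 2H₂O → O₂ + 4H⁺ + 4e⁻ → n(O₂) = 0.2169/4 = 0.05423 mol → 1.21 L

6.37 g Ni; 1.21 L O₂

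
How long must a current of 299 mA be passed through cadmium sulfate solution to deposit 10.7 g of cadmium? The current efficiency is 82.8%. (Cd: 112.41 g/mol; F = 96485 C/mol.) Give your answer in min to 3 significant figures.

n(Cd) = 10.7 / 112.41 = 0.09519 mol
Cd²⁺ + 2e⁻ → Cd, so n(e⁻) = 2 × 0.09519 = 0.1904 mol
Q = 0.1904 × 96485 / 0.828 = 22190 C
t = Q / I = 22190 / 0.299 = 74210 s = 1240 min

1240 min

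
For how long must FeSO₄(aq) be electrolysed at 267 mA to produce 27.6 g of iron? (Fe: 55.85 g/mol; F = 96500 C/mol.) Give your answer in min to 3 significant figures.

n(Fe) = 27.6 / 55.85 = 0.4942 mol
Fe²⁺ + 2e⁻ → Fe, so n(e⁻) = 2 × 0.4942 = 0.9884 mol
Q = 0.9884 × 96500 = 95380 C
t = Q / I = 95380 / 0.267 = 3.572×10^5 s = 5950 min

5950 min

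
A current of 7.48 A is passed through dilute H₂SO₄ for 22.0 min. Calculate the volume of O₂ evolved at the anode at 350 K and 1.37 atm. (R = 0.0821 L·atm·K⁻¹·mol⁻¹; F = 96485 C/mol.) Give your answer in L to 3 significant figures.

0.537 L

Q = 7.48 A × 1320 s = 9874 C
n(e⁻) = Q/F = 9874/96485 = 0.1023 mol
2H₂O → O₂ + 4H⁺ + 4e⁻, so n(O₂) = 0.1023 / 4 = 0.02558 mol
V = nRT/P = 0.02558 × 0.0821 × 350 / 1.37 = 0.5365 L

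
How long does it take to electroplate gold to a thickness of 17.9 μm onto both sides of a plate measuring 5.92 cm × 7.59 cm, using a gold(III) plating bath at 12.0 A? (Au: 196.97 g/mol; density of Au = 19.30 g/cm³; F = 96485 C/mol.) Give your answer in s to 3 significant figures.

Plated area = 2 × 5.92 × 7.59 = 89.87 cm²
Volume = 89.87 × 17.9×10⁻⁴ cm = 0.1609 cm³
m(Au) = 0.1609 × 19.30 = 3.105 g
n(Au) = 3.105 / 196.97 = 0.01576 mol; n(e⁻) = 3 × 0.01576 = 0.04728 mol
Q = 0.04728 × 96485 = 4562 C
t = 4562 / 12.0 = 380.2 s

380 s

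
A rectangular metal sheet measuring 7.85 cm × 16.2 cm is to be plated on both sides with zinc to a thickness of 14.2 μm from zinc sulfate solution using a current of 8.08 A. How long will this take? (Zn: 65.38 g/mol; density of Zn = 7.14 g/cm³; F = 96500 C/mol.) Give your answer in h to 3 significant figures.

0.262 h

Plated area = 2 × 7.85 × 16.2 = 254.3 cm²
Volume = 254.3 × 14.2×10⁻⁴ cm = 0.3611 cm³
m(Zn) = 0.3611 × 7.14 = 2.578 g
n(Zn) = 2.578 / 65.38 = 0.03943 mol; n(e⁻) = 2 × 0.03943 = 0.07886 mol
Q = 0.07886 × 96500 = 7610 C
t = 7610 / 8.08 = 941.8 s = 0.262 h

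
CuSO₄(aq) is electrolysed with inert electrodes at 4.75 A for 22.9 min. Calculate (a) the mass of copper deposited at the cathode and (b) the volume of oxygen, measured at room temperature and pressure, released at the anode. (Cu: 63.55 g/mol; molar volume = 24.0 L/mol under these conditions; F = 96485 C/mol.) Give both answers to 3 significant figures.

2.15 g Cu; 0.406 L O₂

Q = 4.75 × 1374 = 6527 C; n(e⁻) = 6527 / 96485 = 0.06765 mol
Cathode: Cu²⁺ + 2e⁻ → Cu → n(Cu) = 0.06765/2 = 0.03383 mol → 2.15 g
Anode: 2H₂O → O₂ + 4H⁺ + 4e⁻ → n(O₂) = 0.06765/4 = 0.01691 mol → 0.406 L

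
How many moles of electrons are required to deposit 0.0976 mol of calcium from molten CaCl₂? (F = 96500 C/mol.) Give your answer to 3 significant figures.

0.195 mol

Ca²⁺ + 2e⁻ → Ca, so n(e⁻) = 2 × 0.0976 = 0.1952 mol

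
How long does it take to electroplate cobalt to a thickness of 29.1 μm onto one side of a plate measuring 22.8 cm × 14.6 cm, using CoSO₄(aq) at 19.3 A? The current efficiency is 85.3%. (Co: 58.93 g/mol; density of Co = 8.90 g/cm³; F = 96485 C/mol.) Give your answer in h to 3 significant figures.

Plated area = 22.8 × 14.6 = 332.9 cm²
Volume = 332.9 × 29.1×10⁻⁴ cm = 0.9687 cm³
m(Co) = 0.9687 × 8.90 = 8.621 g
n(Co) = 8.621 / 58.93 = 0.1463 mol; n(e⁻) = 2 × 0.1463 = 0.2926 mol
Q = 0.2926 × 96485 / 0.853 = 33100 C
t = 33100 / 19.3 = 1715 s = 0.476 h

0.476 h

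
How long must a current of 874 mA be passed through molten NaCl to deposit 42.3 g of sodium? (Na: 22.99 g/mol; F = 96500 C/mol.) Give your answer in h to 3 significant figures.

56.4 h

n(Na) = 42.3 / 22.99 = 1.840 mol
Na⁺ + e⁻ → Na, so n(e⁻) = 1.840 mol
Q = 1.840 × 96500 = 1.776×10^5 C
t = Q / I = 1.776×10^5 / 0.874 = 2.032×10^5 s = 56.4 h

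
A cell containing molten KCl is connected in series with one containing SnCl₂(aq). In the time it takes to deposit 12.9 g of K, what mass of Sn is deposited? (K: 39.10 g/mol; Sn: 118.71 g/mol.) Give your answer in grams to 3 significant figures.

n(K) = 12.9 / 39.10 = 0.3299 mol
K⁺ + e⁻ → K, so n(e⁻) = 0.3299 mol
Since the cells are in series, n(e⁻) in the Sn cell is also 0.3299 mol.
Sn²⁺ + 2e⁻ → Sn, so n(Sn) = 0.3299 / 2 = 0.1650 mol
m(Sn) = 0.1650 × 118.71 = 19.6 g

19.6 g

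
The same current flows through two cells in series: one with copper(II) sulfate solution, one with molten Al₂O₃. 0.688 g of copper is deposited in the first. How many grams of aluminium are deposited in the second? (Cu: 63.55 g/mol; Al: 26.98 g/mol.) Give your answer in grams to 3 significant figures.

0.195 g

n(Cu) = 0.688 / 63.55 = 0.01083 mol
Cu²⁺ + 2e⁻ → Cu, so n(e⁻) = 2 × 0.01083 = 0.02166 mol
The cells are in series, so the same charge (and hence the same n(e⁻) = 0.02166 mol) passes through both.
Al³⁺ + 3e⁻ → Al, so n(Al) = 0.02166 / 3 = 0.007220 mol
m(Al) = 0.007220 × 26.98 = 0.195 g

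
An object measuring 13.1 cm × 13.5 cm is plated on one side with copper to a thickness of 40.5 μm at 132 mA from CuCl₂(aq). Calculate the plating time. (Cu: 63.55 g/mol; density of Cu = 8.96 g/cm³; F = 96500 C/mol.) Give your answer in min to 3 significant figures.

2460 min

Plated area = 13.1 × 13.5 = 176.9 cm²
Volume = 176.9 × 40.5×10⁻⁴ cm = 0.7164 cm³
m(Cu) = 0.7164 × 8.96 = 6.419 g
n(Cu) = 6.419 / 63.55 = 0.1010 mol; n(e⁻) = 2 × 0.1010 = 0.2020 mol
Q = 0.2020 × 96500 = 19490 C
t = 19490 / 0.132 = 1.477×10^5 s = 2460 min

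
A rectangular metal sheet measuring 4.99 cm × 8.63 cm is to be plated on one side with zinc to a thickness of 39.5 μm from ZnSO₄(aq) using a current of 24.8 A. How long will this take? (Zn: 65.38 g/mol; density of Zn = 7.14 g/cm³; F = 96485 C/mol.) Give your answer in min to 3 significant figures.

2.41 min

Plated area = 4.99 × 8.63 = 43.06 cm²
Volume = 43.06 × 39.5×10⁻⁴ cm = 0.1701 cm³
m(Zn) = 0.1701 × 7.14 = 1.215 g
n(Zn) = 1.215 / 65.38 = 0.01858 mol; n(e⁻) = 2 × 0.01858 = 0.03716 mol
Q = 0.03716 × 96485 = 3585 C
t = 3585 / 24.8 = 144.6 s = 2.41 min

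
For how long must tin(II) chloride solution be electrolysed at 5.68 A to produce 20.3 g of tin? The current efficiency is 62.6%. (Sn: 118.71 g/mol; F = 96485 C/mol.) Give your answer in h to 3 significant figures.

n(Sn) = 20.3 / 118.71 = 0.1710 mol
Sn²⁺ + 2e⁻ → Sn, so n(e⁻) = 2 × 0.1710 = 0.3420 mol
Q = 0.3420 × 96485 / 0.626 = 52710 C
t = Q / I = 52710 / 5.68 = 9280 s = 2.58 h

2.58 h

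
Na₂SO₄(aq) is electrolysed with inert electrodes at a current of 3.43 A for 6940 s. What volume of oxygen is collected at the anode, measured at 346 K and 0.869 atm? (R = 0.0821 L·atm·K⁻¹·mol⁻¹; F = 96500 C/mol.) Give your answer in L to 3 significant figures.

Q = 3.43 A × 6940 s = 23800 C
Moles of electrons = 23800 / 96500 = 0.2466 mol
2H₂O → O₂ + 4H⁺ + 4e⁻, so n(O₂) = 0.2466 / 4 = 0.06165 mol
V = nRT/P = 0.06165 × 0.0821 × 346 / 0.869 = 2.015 L

2.02 L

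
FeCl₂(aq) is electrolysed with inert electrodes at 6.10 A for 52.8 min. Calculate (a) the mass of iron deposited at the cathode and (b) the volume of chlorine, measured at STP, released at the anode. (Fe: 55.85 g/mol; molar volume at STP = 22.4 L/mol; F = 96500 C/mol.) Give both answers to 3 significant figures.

5.59 g Fe; 2.24 L Cl₂

Q = 6.10 × 3168 = 19320 C; n(e⁻) = 19320 / 96500 = 0.2002 mol
Cathode: Fe²⁺ + 2e⁻ → Fe → n(Fe) = 0.2002/2 = 0.1001 mol → 5.59 g
Anode: 2Cl⁻ → Cl₂ + 2e⁻ → n(Cl₂) = 0.2002/2 = 0.1001 mol → 2.24 L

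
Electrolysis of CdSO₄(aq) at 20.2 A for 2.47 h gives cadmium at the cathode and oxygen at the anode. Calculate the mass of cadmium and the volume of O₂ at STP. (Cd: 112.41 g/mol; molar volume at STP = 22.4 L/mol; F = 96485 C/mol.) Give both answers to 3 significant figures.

105 g Cd; 10.4 L O₂

Q = 20.2 × 8892 = 1.796×10^5 C; n(e⁻) = 1.796×10^5 / 96485 = 1.861 mol
Cathode: Cd²⁺ + 2e⁻ → Cd → n(Cd) = 1.861/2 = 0.9305 mol → 105 g
Anode: 2H₂O → O₂ + 4H⁺ + 4e⁻ → n(O₂) = 1.861/4 = 0.4653 mol → 10.4 L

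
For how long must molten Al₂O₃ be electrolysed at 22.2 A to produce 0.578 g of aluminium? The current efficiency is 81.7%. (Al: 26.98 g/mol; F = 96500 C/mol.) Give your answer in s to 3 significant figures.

342 s

n(Al) = 0.578 / 26.98 = 0.02142 mol
Al³⁺ + 3e⁻ → Al, so n(e⁻) = 3 × 0.02142 = 0.06426 mol
Q = 0.06426 × 96500 / 0.817 = 7590 C
t = Q / I = 7590 / 22.2 = 341.9 s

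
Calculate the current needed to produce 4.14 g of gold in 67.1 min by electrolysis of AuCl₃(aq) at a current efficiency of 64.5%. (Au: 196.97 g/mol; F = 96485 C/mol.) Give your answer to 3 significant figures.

n(Au) = 4.14 / 196.97 = 0.02102 mol
Au³⁺ + 3e⁻ → Au, so n(e⁻) = 3 × 0.02102 = 0.06306 mol
Q = 0.06306 × 96485 / 0.645 = 9433 C
I = Q / t = 9433 / 4026 s = 2.34 A

2.34 A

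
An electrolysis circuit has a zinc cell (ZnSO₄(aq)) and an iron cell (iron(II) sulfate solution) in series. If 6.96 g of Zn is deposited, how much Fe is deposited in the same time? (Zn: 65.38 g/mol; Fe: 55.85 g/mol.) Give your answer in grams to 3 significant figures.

5.95 g

n(Zn) = 6.96 / 65.38 = 0.1065 mol
Zn²⁺ + 2e⁻ → Zn, so n(e⁻) = 2 × 0.1065 = 0.2130 mol
Since the cells are in series, n(e⁻) in the Fe cell is also 0.2130 mol.
Fe²⁺ + 2e⁻ → Fe, so n(Fe) = 0.2130 / 2 = 0.1065 mol
m(Fe) = 0.1065 × 55.85 = 5.95 g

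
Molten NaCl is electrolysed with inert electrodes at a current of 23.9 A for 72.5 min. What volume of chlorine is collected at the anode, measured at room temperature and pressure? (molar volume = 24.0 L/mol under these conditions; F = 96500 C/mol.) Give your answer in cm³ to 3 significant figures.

Q = 23.9 A × 4350 s = 1.040×10^5 C
n(e⁻) = Q/F = 1.040×10^5/96500 = 1.078 mol
2Cl⁻ → Cl₂ + 2e⁻, so n(Cl₂) = 1.078 / 2 = 0.5390 mol
V = 0.5390 × 24.0 = 12.94 L
= 12900 cm³

12900 cm³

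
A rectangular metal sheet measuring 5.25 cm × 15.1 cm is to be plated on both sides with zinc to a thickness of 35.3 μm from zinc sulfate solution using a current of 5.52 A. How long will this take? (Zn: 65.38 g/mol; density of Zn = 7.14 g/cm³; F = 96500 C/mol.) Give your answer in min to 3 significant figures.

Plated area = 2 × 5.25 × 15.1 = 158.6 cm²
Volume = 158.6 × 35.3×10⁻⁴ cm = 0.5599 cm³
m(Zn) = 0.5599 × 7.14 = 3.998 g
n(Zn) = 3.998 / 65.38 = 0.06115 mol; n(e⁻) = 2 × 0.06115 = 0.1223 mol
Q = 0.1223 × 96500 = 11800 C
t = 11800 / 5.52 = 2138 s = 35.6 min

35.6 min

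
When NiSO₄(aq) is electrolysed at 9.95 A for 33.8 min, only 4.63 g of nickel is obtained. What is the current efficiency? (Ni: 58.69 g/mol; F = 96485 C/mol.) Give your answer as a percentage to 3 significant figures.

75.4%

Q = 9.95 × 2028 = 20180 C
n(e⁻) = 20180 / 96485 = 0.2092 mol
Ni²⁺ + 2e⁻ → Ni, so theoretical n(Ni) = 0.1046 mol → 6.139 g
Efficiency = 4.63 / 6.139 = 0.7542 = 75.4%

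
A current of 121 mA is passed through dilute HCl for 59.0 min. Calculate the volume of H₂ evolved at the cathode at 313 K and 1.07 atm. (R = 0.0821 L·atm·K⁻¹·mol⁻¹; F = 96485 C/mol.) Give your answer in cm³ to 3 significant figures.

Charge passed = 0.121 × 3540 = 428.3 C
Moles of electrons = 428.3 / 96485 = 0.004439 mol
2H⁺ + 2e⁻ → H₂, so n(H₂) = 0.004439 / 2 = 0.002220 mol
V = nRT/P = 0.002220 × 0.0821 × 313 / 1.07 = 0.05332 L
= 53.3 cm³

53.3 cm³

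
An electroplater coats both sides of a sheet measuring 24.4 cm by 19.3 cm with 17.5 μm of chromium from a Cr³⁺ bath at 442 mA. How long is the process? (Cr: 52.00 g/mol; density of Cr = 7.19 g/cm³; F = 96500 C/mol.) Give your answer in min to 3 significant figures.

Plated area = 2 × 24.4 × 19.3 = 941.8 cm²
Volume = 941.8 × 17.5×10⁻⁴ cm = 1.648 cm³
m(Cr) = 1.648 × 7.19 = 11.85 g
n(Cr) = 11.85 / 52.00 = 0.2279 mol; n(e⁻) = 3 × 0.2279 = 0.6837 mol
Q = 0.6837 × 96500 = 65980 C
t = 65980 / 0.442 = 1.493×10^5 s = 2490 min

2490 min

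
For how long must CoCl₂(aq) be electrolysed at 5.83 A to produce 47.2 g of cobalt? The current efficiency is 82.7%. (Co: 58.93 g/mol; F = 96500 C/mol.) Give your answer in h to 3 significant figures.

8.91 h

n(Co) = 47.2 / 58.93 = 0.8010 mol
Co²⁺ + 2e⁻ → Co, so n(e⁻) = 2 × 0.8010 = 1.602 mol
Q = 1.602 × 96500 / 0.827 = 1.869×10^5 C
t = Q / I = 1.869×10^5 / 5.83 = 32060 s = 8.91 h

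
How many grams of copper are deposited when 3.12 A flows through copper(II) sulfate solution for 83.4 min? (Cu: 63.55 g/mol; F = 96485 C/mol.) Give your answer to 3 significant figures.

5.14 g

Q = It = 3.12 × 5004 = 15610 C
n(e⁻) = Q/F = 15610/96485 = 0.1618 mol
Cu²⁺ + 2e⁻ → Cu, so n(Cu) = 0.1618 / 2 = 0.08090 mol
m = 0.08090 × 63.55 = 5.14 g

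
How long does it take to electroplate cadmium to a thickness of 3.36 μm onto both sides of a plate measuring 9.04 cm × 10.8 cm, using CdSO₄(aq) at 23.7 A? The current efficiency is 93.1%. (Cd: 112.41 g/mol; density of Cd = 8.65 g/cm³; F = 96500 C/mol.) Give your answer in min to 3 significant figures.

Plated area = 2 × 9.04 × 10.8 = 195.3 cm²
Volume = 195.3 × 3.36×10⁻⁴ cm = 0.06562 cm³
m(Cd) = 0.06562 × 8.65 = 0.5676 g
n(Cd) = 0.5676 / 112.41 = 0.005049 mol; n(e⁻) = 2 × 0.005049 = 0.01010 mol
Q = 0.01010 × 96500 / 0.931 = 1047 C
t = 1047 / 23.7 = 44.18 s = 0.736 min

0.736 min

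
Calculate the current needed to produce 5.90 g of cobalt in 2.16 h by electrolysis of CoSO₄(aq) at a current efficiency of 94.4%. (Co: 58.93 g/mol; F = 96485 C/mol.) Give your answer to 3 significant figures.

2.63 A

n(Co) = 5.90 / 58.93 = 0.1001 mol
Co²⁺ + 2e⁻ → Co, so n(e⁻) = 2 × 0.1001 = 0.2002 mol
Q = 0.2002 × 96485 / 0.944 = 20460 C
I = Q / t = 20460 / 7776 s = 2.63 A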